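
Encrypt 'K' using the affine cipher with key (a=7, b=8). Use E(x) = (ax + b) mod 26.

Step 1: Convert 'K' to number: x = 10.
Step 2: E(10) = (7 * 10 + 8) mod 26 = 78 mod 26 = 0.
Step 3: Convert 0 back to letter: A.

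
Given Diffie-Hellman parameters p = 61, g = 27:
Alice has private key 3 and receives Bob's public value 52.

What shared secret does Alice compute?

Step 1: s = B^a mod p = 52^3 mod 61.
  52^1 mod 61 = 52
  52^2 mod 61 = (52 * 52) mod 61 = 20
  52^3 mod 61 = (20 * 52) mod 61 = 3
Result: shared secret = 3.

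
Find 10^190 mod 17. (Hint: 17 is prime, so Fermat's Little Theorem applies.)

Step 1: Since 17 is prime, by Fermat's Little Theorem: 10^16 = 1 (mod 17).
Step 2: Reduce exponent: 190 mod 16 = 14.
Step 3: So 10^190 = 10^14 (mod 17).
Step 4: 10^14 mod 17 = 8.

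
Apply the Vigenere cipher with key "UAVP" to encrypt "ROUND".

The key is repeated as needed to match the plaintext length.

Step 1: Repeat key to match plaintext length:
  Plaintext: ROUND
  Key:       UAVPU
Step 2: Encrypt each letter:
  R(17) + U(20) = (17+20) mod 26 = 11 = L
  O(14) + A(0) = (14+0) mod 26 = 14 = O
  U(20) + V(21) = (20+21) mod 26 = 15 = P
  N(13) + P(15) = (13+15) mod 26 = 2 = C
  D(3) + U(20) = (3+20) mod 26 = 23 = X
Ciphertext: LOPCX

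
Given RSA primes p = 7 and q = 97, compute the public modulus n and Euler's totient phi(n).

Step 1: n = p * q = 7 * 97 = 679.
Step 2: phi(n) = (p-1)(q-1) = 6 * 96 = 576.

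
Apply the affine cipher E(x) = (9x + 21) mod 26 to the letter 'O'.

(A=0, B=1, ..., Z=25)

Step 1: Convert 'O' to number: x = 14.
Step 2: E(14) = (9 * 14 + 21) mod 26 = 147 mod 26 = 17.
Step 3: Convert 17 back to letter: R.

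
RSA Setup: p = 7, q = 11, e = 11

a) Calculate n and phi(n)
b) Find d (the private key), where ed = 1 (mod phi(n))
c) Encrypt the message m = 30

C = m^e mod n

Step 1: n = 7 * 11 = 77.
Step 2: phi(n) = (7-1)(11-1) = 6 * 10 = 60.
Step 3: Find d = 11^(-1) mod 60 = 11.
  Verify: 11 * 11 = 121 = 1 (mod 60).
Step 4: C = 30^11 mod 77 = 74.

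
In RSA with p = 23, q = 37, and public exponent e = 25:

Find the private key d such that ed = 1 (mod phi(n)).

Step 1: n = 23 * 37 = 851.
Step 2: phi(n) = 22 * 36 = 792.
Step 3: Find d such that 25 * d = 1 (mod 792).
Step 4: d = 25^(-1) mod 792 = 697.
Verification: 25 * 697 = 17425 = 22 * 792 + 1.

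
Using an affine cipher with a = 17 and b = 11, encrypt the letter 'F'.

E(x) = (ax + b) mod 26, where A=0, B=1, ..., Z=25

Step 1: Convert 'F' to number: x = 5.
Step 2: E(5) = (17 * 5 + 11) mod 26 = 96 mod 26 = 18.
Step 3: Convert 18 back to letter: S.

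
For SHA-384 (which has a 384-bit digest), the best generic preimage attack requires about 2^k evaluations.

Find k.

Step 1: The hash has a 384-bit output.
Step 2: Preimage resistance means: given a digest h(x), it should be infeasible to find any input that hashes to it.
With a 384-bit output there are 2^384 possible digests, so a generic brute-force preimage search costs about 2^384 evaluations.
Step 3: Security level = 384 bits.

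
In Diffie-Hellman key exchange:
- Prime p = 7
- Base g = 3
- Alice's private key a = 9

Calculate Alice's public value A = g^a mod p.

Step 1: A = g^a mod p = 3^9 mod 7.
  3^1 mod 7 = 3
  3^2 mod 7 = (3 * 3) mod 7 = 2
  3^3 mod 7 = (2 * 3) mod 7 = 6
  3^4 mod 7 = (6 * 3) mod 7 = 4
  3^5 mod 7 = (4 * 3) mod 7 = 5
  3^6 mod 7 = (5 * 3) mod 7 = 1
  3^7 mod 7 = (1 * 3) mod 7 = 3
  3^8 mod 7 = (3 * 3) mod 7 = 2
  3^9 mod 7 = (2 * 3) mod 7 = 6
Result: A = 6.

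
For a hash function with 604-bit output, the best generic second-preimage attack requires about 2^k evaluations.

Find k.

Step 1: The hash has a 604-bit output.
Step 2: Second-preimage resistance means: given a specific input x, it should be infeasible to find a different y with h(y) = h(x).
With a 604-bit output, a generic search for a second preimage costs about 2^604 evaluations (each trial matches the fixed target with probability 2^-604).
Step 3: Security level = 604 bits.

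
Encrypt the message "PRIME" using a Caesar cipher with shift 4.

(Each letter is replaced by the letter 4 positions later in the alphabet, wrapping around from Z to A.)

Step 1: For each letter, shift forward by 4 positions (mod 26).
  P (position 15) -> position (15+4) mod 26 = 19 -> T
  R (position 17) -> position (17+4) mod 26 = 21 -> V
  I (position 8) -> position (8+4) mod 26 = 12 -> M
  M (position 12) -> position (12+4) mod 26 = 16 -> Q
  E (position 4) -> position (4+4) mod 26 = 8 -> I
Result: TVMQI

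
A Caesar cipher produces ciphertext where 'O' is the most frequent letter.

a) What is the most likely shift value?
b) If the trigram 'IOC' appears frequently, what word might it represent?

Step 1: In English, 'E' is the most frequent letter (12.7%).
Step 2: The most frequent ciphertext letter is 'O' (position 14).
Step 3: Shift = (14 - 4) mod 26 = 10.
Step 4: Decrypt 'IOC' by shifting back 10:
  I -> Y
  O -> E
  C -> S
Step 5: 'IOC' decrypts to 'YES'.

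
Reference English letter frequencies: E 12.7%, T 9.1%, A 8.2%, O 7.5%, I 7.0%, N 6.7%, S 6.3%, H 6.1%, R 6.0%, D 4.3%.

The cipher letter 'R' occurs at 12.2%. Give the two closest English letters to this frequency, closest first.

Step 1: Observed frequency of 'R' is 12.2%.
Step 2: Compute distances to each reference frequency and sort:
  E (12.7%): difference = 0.5% <-- BEST
  T (9.1%): difference = 3.1% <-- RUNNER-UP
  A (8.2%): difference = 4.0%
  O (7.5%): difference = 4.7%
  I (7.0%): difference = 5.2%
Step 3: Most likely is 'E' (12.7%, diff 0.5%); second most likely is 'T' (9.1%, diff 3.1%).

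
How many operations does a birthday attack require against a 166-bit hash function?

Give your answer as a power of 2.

Step 1: The birthday paradox gives collision probability ~50% after sqrt(2^n) = 2^(n/2) hashes.
Step 2: For 166-bit output: 2^(166/2) = 2^83.
Step 3: Approximately 2^83 hash computations needed.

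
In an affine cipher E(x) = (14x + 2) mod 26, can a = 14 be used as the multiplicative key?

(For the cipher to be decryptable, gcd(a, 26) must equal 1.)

Step 1: Compute gcd(14, 26).
Step 2: gcd(14, 26) = 2.
Since gcd = 2 != 1, 14 shares a common factor with 26, so it cannot be used.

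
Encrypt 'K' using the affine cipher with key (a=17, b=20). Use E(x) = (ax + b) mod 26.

Step 1: Convert 'K' to number: x = 10.
Step 2: E(10) = (17 * 10 + 20) mod 26 = 190 mod 26 = 8.
Step 3: Convert 8 back to letter: I.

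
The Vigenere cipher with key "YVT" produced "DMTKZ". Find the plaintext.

Step 1: Extend key: YVTYV
Step 2: Decrypt each letter (c - k) mod 26:
  D(3) - Y(24) = (3-24) mod 26 = 5 = F
  M(12) - V(21) = (12-21) mod 26 = 17 = R
  T(19) - T(19) = (19-19) mod 26 = 0 = A
  K(10) - Y(24) = (10-24) mod 26 = 12 = M
  Z(25) - V(21) = (25-21) mod 26 = 4 = E
Plaintext: FRAME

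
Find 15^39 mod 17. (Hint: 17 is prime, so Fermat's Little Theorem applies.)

Step 1: Since 17 is prime, by Fermat's Little Theorem: 15^16 = 1 (mod 17).
Step 2: Reduce exponent: 39 mod 16 = 7.
Step 3: So 15^39 = 15^7 (mod 17).
Step 4: 15^7 mod 17 = 8.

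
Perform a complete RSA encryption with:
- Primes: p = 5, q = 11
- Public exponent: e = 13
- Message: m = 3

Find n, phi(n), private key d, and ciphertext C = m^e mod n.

Step 1: n = 5 * 11 = 55.
Step 2: phi(n) = (5-1)(11-1) = 4 * 10 = 40.
Step 3: Find d = 13^(-1) mod 40 = 37.
  Verify: 13 * 37 = 481 = 1 (mod 40).
Step 4: C = 3^13 mod 55 = 38.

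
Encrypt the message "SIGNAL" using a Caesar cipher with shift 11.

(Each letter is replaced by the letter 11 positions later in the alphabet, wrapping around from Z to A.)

Step 1: For each letter, shift forward by 11 positions (mod 26).
  S (position 18) -> position (18+11) mod 26 = 3 -> D
  I (position 8) -> position (8+11) mod 26 = 19 -> T
  G (position 6) -> position (6+11) mod 26 = 17 -> R
  N (position 13) -> position (13+11) mod 26 = 24 -> Y
  A (position 0) -> position (0+11) mod 26 = 11 -> L
  L (position 11) -> position (11+11) mod 26 = 22 -> W
Result: DTRYLW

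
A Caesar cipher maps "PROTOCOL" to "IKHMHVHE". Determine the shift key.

Step 1: Compare first letters: P (position 15) -> I (position 8).
Step 2: Shift = (8 - 15) mod 26 = 19.
The shift value is 19.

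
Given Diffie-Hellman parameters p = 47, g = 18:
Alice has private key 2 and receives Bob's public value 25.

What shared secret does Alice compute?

Step 1: s = B^a mod p = 25^2 mod 47.
  25^1 mod 47 = 25
  25^2 mod 47 = (25 * 25) mod 47 = 14
Result: shared secret = 14.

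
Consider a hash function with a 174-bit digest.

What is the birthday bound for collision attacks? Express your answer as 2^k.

Step 1: The birthday paradox gives collision probability ~50% after sqrt(2^n) = 2^(n/2) hashes.
Step 2: For 174-bit output: 2^(174/2) = 2^87.
Step 3: Approximately 2^87 hash computations needed.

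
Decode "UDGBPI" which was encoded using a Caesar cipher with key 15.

Step 1: Reverse the shift by subtracting 15 from each letter position.
  U (position 20) -> position (20-15) mod 26 = 5 -> F
  D (position 3) -> position (3-15) mod 26 = 14 -> O
  G (position 6) -> position (6-15) mod 26 = 17 -> R
  B (position 1) -> position (1-15) mod 26 = 12 -> M
  P (position 15) -> position (15-15) mod 26 = 0 -> A
  I (position 8) -> position (8-15) mod 26 = 19 -> T
Decrypted message: FORMAT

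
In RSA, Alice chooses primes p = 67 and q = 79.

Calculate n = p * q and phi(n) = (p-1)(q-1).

Step 1: n = p * q = 67 * 79 = 5293.
Step 2: phi(n) = (p-1)(q-1) = 66 * 78 = 5148.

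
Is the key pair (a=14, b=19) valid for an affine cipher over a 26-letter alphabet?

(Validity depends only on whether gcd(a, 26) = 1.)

Step 1: Compute gcd(14, 26).
Step 2: gcd(14, 26) = 2.
Since gcd = 2 != 1, 14 shares a common factor with 26, so it cannot be used.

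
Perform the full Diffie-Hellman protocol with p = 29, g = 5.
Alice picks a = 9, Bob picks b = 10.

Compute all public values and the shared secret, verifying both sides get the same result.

Step 1: A = g^a mod p = 5^9 mod 29 = 4.
Step 2: B = g^b mod p = 5^10 mod 29 = 20.
Step 3: Alice computes s = B^a mod p = 20^9 mod 29 = 23.
Step 4: Bob computes s = A^b mod p = 4^10 mod 29 = 23.
Both sides agree: shared secret = 23.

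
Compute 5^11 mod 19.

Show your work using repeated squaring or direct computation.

Step 1: Compute 5^11 mod 19 step by step, reducing modulo 19 at each step.
  5^1 mod 19 = 5
  5^2 mod 19 = (5 * 5) mod 19 = 6
  5^3 mod 19 = (6 * 5) mod 19 = 11
  5^4 mod 19 = (11 * 5) mod 19 = 17
  5^5 mod 19 = (17 * 5) mod 19 = 9
  5^6 mod 19 = (9 * 5) mod 19 = 7
  5^7 mod 19 = (7 * 5) mod 19 = 16
  5^8 mod 19 = (16 * 5) mod 19 = 4
  5^9 mod 19 = (4 * 5) mod 19 = 1
  5^10 mod 19 = (1 * 5) mod 19 = 5
  5^11 mod 19 = (5 * 5) mod 19 = 6
Step 2: Result = 6.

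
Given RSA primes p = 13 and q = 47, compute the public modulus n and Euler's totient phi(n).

Step 1: n = p * q = 13 * 47 = 611.
Step 2: phi(n) = (p-1)(q-1) = 12 * 46 = 552.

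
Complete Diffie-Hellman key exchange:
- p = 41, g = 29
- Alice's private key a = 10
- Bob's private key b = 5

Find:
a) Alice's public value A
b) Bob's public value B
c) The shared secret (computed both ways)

Step 1: A = g^a mod p = 29^10 mod 41 = 9.
Step 2: B = g^b mod p = 29^5 mod 41 = 38.
Step 3: Alice computes s = B^a mod p = 38^10 mod 41 = 9.
Step 4: Bob computes s = A^b mod p = 9^5 mod 41 = 9.
Both sides agree: shared secret = 9.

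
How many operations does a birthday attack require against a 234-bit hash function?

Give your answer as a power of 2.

Step 1: The birthday paradox gives collision probability ~50% after sqrt(2^n) = 2^(n/2) hashes.
Step 2: For 234-bit output: 2^(234/2) = 2^117.
Step 3: Approximately 2^117 hash computations needed.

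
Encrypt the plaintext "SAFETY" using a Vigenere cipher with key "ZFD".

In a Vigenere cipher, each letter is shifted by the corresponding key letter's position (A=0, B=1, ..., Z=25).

Step 1: Repeat key to match plaintext length:
  Plaintext: SAFETY
  Key:       ZFDZFD
Step 2: Encrypt each letter:
  S(18) + Z(25) = (18+25) mod 26 = 17 = R
  A(0) + F(5) = (0+5) mod 26 = 5 = F
  F(5) + D(3) = (5+3) mod 26 = 8 = I
  E(4) + Z(25) = (4+25) mod 26 = 3 = D
  T(19) + F(5) = (19+5) mod 26 = 24 = Y
  Y(24) + D(3) = (24+3) mod 26 = 1 = B
Ciphertext: RFIDYB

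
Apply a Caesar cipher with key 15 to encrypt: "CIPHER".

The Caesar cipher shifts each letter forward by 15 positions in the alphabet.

Step 1: For each letter, shift forward by 15 positions (mod 26).
  C (position 2) -> position (2+15) mod 26 = 17 -> R
  I (position 8) -> position (8+15) mod 26 = 23 -> X
  P (position 15) -> position (15+15) mod 26 = 4 -> E
  H (position 7) -> position (7+15) mod 26 = 22 -> W
  E (position 4) -> position (4+15) mod 26 = 19 -> T
  R (position 17) -> position (17+15) mod 26 = 6 -> G
Result: RXEWTG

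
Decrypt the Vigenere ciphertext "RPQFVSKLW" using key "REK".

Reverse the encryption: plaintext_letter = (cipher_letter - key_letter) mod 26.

Step 1: Extend key: REKREKREK
Step 2: Decrypt each letter (c - k) mod 26:
  R(17) - R(17) = (17-17) mod 26 = 0 = A
  P(15) - E(4) = (15-4) mod 26 = 11 = L
  Q(16) - K(10) = (16-10) mod 26 = 6 = G
  F(5) - R(17) = (5-17) mod 26 = 14 = O
  V(21) - E(4) = (21-4) mod 26 = 17 = R
  S(18) - K(10) = (18-10) mod 26 = 8 = I
  K(10) - R(17) = (10-17) mod 26 = 19 = T
  L(11) - E(4) = (11-4) mod 26 = 7 = H
  W(22) - K(10) = (22-10) mod 26 = 12 = M
Plaintext: ALGORITHM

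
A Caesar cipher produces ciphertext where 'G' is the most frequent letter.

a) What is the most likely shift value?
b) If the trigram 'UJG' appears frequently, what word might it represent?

Step 1: In English, 'E' is the most frequent letter (12.7%).
Step 2: The most frequent ciphertext letter is 'G' (position 6).
Step 3: Shift = (6 - 4) mod 26 = 2.
Step 4: Decrypt 'UJG' by shifting back 2:
  U -> S
  J -> H
  G -> E
Step 5: 'UJG' decrypts to 'SHE'.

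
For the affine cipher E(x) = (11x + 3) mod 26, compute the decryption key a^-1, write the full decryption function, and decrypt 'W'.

Step 1: Find a^-1, the modular inverse of 11 mod 26.
Step 2: We need 11 * a^-1 = 1 (mod 26).
Step 3: 11 * 19 = 209 = 8 * 26 + 1, so a^-1 = 19.
Step 4: D(y) = 19(y - 3) mod 26.
Step 5: Apply to 'W' (y = 22): D(22) = 19 * (22 - 3) mod 26 = 19 * 19 mod 26 = 23 -> 'X'.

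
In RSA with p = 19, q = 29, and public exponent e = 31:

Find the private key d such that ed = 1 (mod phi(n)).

Step 1: n = 19 * 29 = 551.
Step 2: phi(n) = 18 * 28 = 504.
Step 3: Find d such that 31 * d = 1 (mod 504).
Step 4: d = 31^(-1) mod 504 = 439.
Verification: 31 * 439 = 13609 = 27 * 504 + 1.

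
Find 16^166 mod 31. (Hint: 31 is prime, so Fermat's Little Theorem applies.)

Step 1: Since 31 is prime, by Fermat's Little Theorem: 16^30 = 1 (mod 31).
Step 2: Reduce exponent: 166 mod 30 = 16.
Step 3: So 16^166 = 16^16 (mod 31).
Step 4: 16^16 mod 31 = 16.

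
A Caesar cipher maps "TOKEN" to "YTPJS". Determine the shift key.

Step 1: Compare first letters: T (position 19) -> Y (position 24).
Step 2: Shift = (24 - 19) mod 26 = 5.
The shift value is 5.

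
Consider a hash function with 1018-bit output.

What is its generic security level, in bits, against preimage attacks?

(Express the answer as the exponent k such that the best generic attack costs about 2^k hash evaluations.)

Step 1: The hash has a 1018-bit output.
Step 2: Preimage resistance means: given a digest h(x), it should be infeasible to find any input that hashes to it.
With a 1018-bit output there are 2^1018 possible digests, so a generic brute-force preimage search costs about 2^1018 evaluations.
Step 3: Security level = 1018 bits.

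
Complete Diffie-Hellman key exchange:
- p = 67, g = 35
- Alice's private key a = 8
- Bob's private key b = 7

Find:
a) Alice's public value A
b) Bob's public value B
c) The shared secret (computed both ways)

Step 1: A = g^a mod p = 35^8 mod 67 = 6.
Step 2: B = g^b mod p = 35^7 mod 67 = 4.
Step 3: Alice computes s = B^a mod p = 4^8 mod 67 = 10.
Step 4: Bob computes s = A^b mod p = 6^7 mod 67 = 10.
Both sides agree: shared secret = 10.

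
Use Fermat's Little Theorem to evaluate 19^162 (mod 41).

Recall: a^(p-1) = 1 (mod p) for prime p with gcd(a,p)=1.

Step 1: Since 41 is prime, by Fermat's Little Theorem: 19^40 = 1 (mod 41).
Step 2: Reduce exponent: 162 mod 40 = 2.
Step 3: So 19^162 = 19^2 (mod 41).
Step 4: 19^2 mod 41 = 33.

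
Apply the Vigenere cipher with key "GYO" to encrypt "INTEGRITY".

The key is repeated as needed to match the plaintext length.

Step 1: Repeat key to match plaintext length:
  Plaintext: INTEGRITY
  Key:       GYOGYOGYO
Step 2: Encrypt each letter:
  I(8) + G(6) = (8+6) mod 26 = 14 = O
  N(13) + Y(24) = (13+24) mod 26 = 11 = L
  T(19) + O(14) = (19+14) mod 26 = 7 = H
  E(4) + G(6) = (4+6) mod 26 = 10 = K
  G(6) + Y(24) = (6+24) mod 26 = 4 = E
  R(17) + O(14) = (17+14) mod 26 = 5 = F
  I(8) + G(6) = (8+6) mod 26 = 14 = O
  T(19) + Y(24) = (19+24) mod 26 = 17 = R
  Y(24) + O(14) = (24+14) mod 26 = 12 = M
Ciphertext: OLHKEFORM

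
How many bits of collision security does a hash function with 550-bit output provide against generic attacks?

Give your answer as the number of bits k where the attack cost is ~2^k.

Step 1: The hash has a 550-bit output.
Step 2: Collision resistance means it should be infeasible to find any x != y with h(x) = h(y).
By the birthday bound, a generic collision search succeeds after about sqrt(2^550) = 2^(550/2) = 2^275 evaluations.
Step 3: Security level = 275 bits.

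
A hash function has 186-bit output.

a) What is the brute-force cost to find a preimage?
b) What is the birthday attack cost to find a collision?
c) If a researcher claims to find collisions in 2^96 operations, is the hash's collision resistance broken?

Step 1: Preimage resistance requires brute-force of 2^186 operations.
Step 2: Collision resistance (birthday bound) = 2^(186/2) = 2^93.
Step 3: The claimed attack costs 2^96 operations.
Step 4: Since 2^96 >= 2^93, the claimed attack is no faster than the generic birthday attack, so this does not break collision resistance.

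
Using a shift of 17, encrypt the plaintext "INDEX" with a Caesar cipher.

Step 1: For each letter, shift forward by 17 positions (mod 26).
  I (position 8) -> position (8+17) mod 26 = 25 -> Z
  N (position 13) -> position (13+17) mod 26 = 4 -> E
  D (position 3) -> position (3+17) mod 26 = 20 -> U
  E (position 4) -> position (4+17) mod 26 = 21 -> V
  X (position 23) -> position (23+17) mod 26 = 14 -> O
Result: ZEUVO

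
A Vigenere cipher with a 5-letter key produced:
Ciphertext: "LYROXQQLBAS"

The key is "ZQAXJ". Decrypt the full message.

Step 1: Key 'ZQAXJ' has length 5. Extended key: ZQAXJZQAXJZ
Step 2: Decrypt each position:
  L(11) - Z(25) = 12 = M
  Y(24) - Q(16) = 8 = I
  R(17) - A(0) = 17 = R
  O(14) - X(23) = 17 = R
  X(23) - J(9) = 14 = O
  Q(16) - Z(25) = 17 = R
  Q(16) - Q(16) = 0 = A
  L(11) - A(0) = 11 = L
  B(1) - X(23) = 4 = E
  A(0) - J(9) = 17 = R
  S(18) - Z(25) = 19 = T
Plaintext: MIRRORALERT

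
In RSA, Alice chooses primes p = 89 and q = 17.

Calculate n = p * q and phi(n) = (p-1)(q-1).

Step 1: n = p * q = 89 * 17 = 1513.
Step 2: phi(n) = (p-1)(q-1) = 88 * 16 = 1408.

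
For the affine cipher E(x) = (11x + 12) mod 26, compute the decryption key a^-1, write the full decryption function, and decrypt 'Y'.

Step 1: Find a^-1, the modular inverse of 11 mod 26.
Step 2: We need 11 * a^-1 = 1 (mod 26).
Step 3: 11 * 19 = 209 = 8 * 26 + 1, so a^-1 = 19.
Step 4: D(y) = 19(y - 12) mod 26.
Step 5: Apply to 'Y' (y = 24): D(24) = 19 * (24 - 12) mod 26 = 19 * 12 mod 26 = 20 -> 'U'.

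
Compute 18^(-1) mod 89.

Step 1: We need x such that 18 * x = 1 (mod 89).
Step 2: Using the extended Euclidean algorithm or trial:
  18 * 5 = 90 = 1 * 89 + 1.
Step 3: Since 90 mod 89 = 1, the inverse is x = 5.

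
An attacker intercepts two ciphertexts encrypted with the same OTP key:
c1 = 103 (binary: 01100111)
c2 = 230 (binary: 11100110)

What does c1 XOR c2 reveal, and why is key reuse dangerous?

Step 1: c1 XOR c2 = (m1 XOR k) XOR (m2 XOR k).
Step 2: By XOR associativity/commutativity: = m1 XOR m2 XOR k XOR k = m1 XOR m2.
Step 3: 01100111 XOR 11100110 = 10000001 = 129.
Step 4: The key cancels out! An attacker learns m1 XOR m2 = 129, revealing the relationship between plaintexts.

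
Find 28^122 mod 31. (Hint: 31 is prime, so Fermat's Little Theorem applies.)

Step 1: Since 31 is prime, by Fermat's Little Theorem: 28^30 = 1 (mod 31).
Step 2: Reduce exponent: 122 mod 30 = 2.
Step 3: So 28^122 = 28^2 (mod 31).
Step 4: 28^2 mod 31 = 9.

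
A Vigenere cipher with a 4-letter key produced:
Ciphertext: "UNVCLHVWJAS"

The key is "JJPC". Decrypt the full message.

Step 1: Key 'JJPC' has length 4. Extended key: JJPCJJPCJJP
Step 2: Decrypt each position:
  U(20) - J(9) = 11 = L
  N(13) - J(9) = 4 = E
  V(21) - P(15) = 6 = G
  C(2) - C(2) = 0 = A
  L(11) - J(9) = 2 = C
  H(7) - J(9) = 24 = Y
  V(21) - P(15) = 6 = G
  W(22) - C(2) = 20 = U
  J(9) - J(9) = 0 = A
  A(0) - J(9) = 17 = R
  S(18) - P(15) = 3 = D
Plaintext: LEGACYGUARD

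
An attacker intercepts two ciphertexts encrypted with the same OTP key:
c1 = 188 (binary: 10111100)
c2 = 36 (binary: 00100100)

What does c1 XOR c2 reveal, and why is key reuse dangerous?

Step 1: c1 XOR c2 = (m1 XOR k) XOR (m2 XOR k).
Step 2: By XOR associativity/commutativity: = m1 XOR m2 XOR k XOR k = m1 XOR m2.
Step 3: 10111100 XOR 00100100 = 10011000 = 152.
Step 4: The key cancels out! An attacker learns m1 XOR m2 = 152, revealing the relationship between plaintexts.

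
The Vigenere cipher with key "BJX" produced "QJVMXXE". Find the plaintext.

Step 1: Extend key: BJXBJXB
Step 2: Decrypt each letter (c - k) mod 26:
  Q(16) - B(1) = (16-1) mod 26 = 15 = P
  J(9) - J(9) = (9-9) mod 26 = 0 = A
  V(21) - X(23) = (21-23) mod 26 = 24 = Y
  M(12) - B(1) = (12-1) mod 26 = 11 = L
  X(23) - J(9) = (23-9) mod 26 = 14 = O
  X(23) - X(23) = (23-23) mod 26 = 0 = A
  E(4) - B(1) = (4-1) mod 26 = 3 = D
Plaintext: PAYLOAD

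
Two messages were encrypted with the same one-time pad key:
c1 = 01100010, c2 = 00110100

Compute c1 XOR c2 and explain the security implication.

Step 1: c1 XOR c2 = (m1 XOR k) XOR (m2 XOR k).
Step 2: By XOR associativity/commutativity: = m1 XOR m2 XOR k XOR k = m1 XOR m2.
Step 3: 01100010 XOR 00110100 = 01010110 = 86.
Step 4: The key cancels out! An attacker learns m1 XOR m2 = 86, revealing the relationship between plaintexts.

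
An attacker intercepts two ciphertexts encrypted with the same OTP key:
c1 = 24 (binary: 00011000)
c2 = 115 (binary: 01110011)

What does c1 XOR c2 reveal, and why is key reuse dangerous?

Step 1: c1 XOR c2 = (m1 XOR k) XOR (m2 XOR k).
Step 2: By XOR associativity/commutativity: = m1 XOR m2 XOR k XOR k = m1 XOR m2.
Step 3: 00011000 XOR 01110011 = 01101011 = 107.
Step 4: The key cancels out! An attacker learns m1 XOR m2 = 107, revealing the relationship between plaintexts.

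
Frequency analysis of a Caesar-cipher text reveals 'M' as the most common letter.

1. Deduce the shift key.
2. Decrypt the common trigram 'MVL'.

Step 1: In English, 'E' is the most frequent letter (12.7%).
Step 2: The most frequent ciphertext letter is 'M' (position 12).
Step 3: Shift = (12 - 4) mod 26 = 8.
Step 4: Decrypt 'MVL' by shifting back 8:
  M -> E
  V -> N
  L -> D
Step 5: 'MVL' decrypts to 'END'.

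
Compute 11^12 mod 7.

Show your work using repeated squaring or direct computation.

Step 1: Compute 11^12 mod 7 step by step, reducing modulo 7 at each step.
  11^1 mod 7 = 4
  11^2 mod 7 = (4 * 11) mod 7 = 2
  11^3 mod 7 = (2 * 11) mod 7 = 1
  11^4 mod 7 = (1 * 11) mod 7 = 4
  11^5 mod 7 = (4 * 11) mod 7 = 2
  11^6 mod 7 = (2 * 11) mod 7 = 1
  11^7 mod 7 = (1 * 11) mod 7 = 4
  11^8 mod 7 = (4 * 11) mod 7 = 2
  11^9 mod 7 = (2 * 11) mod 7 = 1
  11^10 mod 7 = (1 * 11) mod 7 = 4
  11^11 mod 7 = (4 * 11) mod 7 = 2
  11^12 mod 7 = (2 * 11) mod 7 = 1
Step 2: Result = 1.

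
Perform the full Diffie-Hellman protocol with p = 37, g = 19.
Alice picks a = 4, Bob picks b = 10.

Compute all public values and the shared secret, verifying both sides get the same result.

Step 1: A = g^a mod p = 19^4 mod 37 = 7.
Step 2: B = g^b mod p = 19^10 mod 37 = 3.
Step 3: Alice computes s = B^a mod p = 3^4 mod 37 = 7.
Step 4: Bob computes s = A^b mod p = 7^10 mod 37 = 7.
Both sides agree: shared secret = 7.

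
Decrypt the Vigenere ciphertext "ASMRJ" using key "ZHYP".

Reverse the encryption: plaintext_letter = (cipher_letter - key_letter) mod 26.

Step 1: Extend key: ZHYPZ
Step 2: Decrypt each letter (c - k) mod 26:
  A(0) - Z(25) = (0-25) mod 26 = 1 = B
  S(18) - H(7) = (18-7) mod 26 = 11 = L
  M(12) - Y(24) = (12-24) mod 26 = 14 = O
  R(17) - P(15) = (17-15) mod 26 = 2 = C
  J(9) - Z(25) = (9-25) mod 26 = 10 = K
Plaintext: BLOCK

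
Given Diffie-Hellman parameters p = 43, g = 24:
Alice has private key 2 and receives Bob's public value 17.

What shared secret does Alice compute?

Step 1: s = B^a mod p = 17^2 mod 43.
  17^1 mod 43 = 17
  17^2 mod 43 = (17 * 17) mod 43 = 31
Result: shared secret = 31.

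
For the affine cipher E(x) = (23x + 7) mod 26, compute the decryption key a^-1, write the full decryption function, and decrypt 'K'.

Step 1: Find a^-1, the modular inverse of 23 mod 26.
Step 2: We need 23 * a^-1 = 1 (mod 26).
Step 3: 23 * 17 = 391 = 15 * 26 + 1, so a^-1 = 17.
Step 4: D(y) = 17(y - 7) mod 26.
Step 5: Apply to 'K' (y = 10): D(10) = 17 * (10 - 7) mod 26 = 17 * 3 mod 26 = 25 -> 'Z'.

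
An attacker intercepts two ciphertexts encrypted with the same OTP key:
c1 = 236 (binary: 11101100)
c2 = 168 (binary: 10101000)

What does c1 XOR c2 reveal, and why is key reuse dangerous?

Step 1: c1 XOR c2 = (m1 XOR k) XOR (m2 XOR k).
Step 2: By XOR associativity/commutativity: = m1 XOR m2 XOR k XOR k = m1 XOR m2.
Step 3: 11101100 XOR 10101000 = 01000100 = 68.
Step 4: The key cancels out! An attacker learns m1 XOR m2 = 68, revealing the relationship between plaintexts.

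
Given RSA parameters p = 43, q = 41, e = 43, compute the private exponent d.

Step 1: n = 43 * 41 = 1763.
Step 2: phi(n) = 42 * 40 = 1680.
Step 3: Find d such that 43 * d = 1 (mod 1680).
Step 4: d = 43^(-1) mod 1680 = 547.
Verification: 43 * 547 = 23521 = 14 * 1680 + 1.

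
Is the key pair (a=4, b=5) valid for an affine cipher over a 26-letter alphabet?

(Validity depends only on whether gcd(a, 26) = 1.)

Step 1: Compute gcd(4, 26).
Step 2: gcd(4, 26) = 2.
Since gcd = 2 != 1, 4 shares a common factor with 26, so it cannot be used.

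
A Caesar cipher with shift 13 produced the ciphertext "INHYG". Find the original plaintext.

Step 1: Reverse the shift by subtracting 13 from each letter position.
  I (position 8) -> position (8-13) mod 26 = 21 -> V
  N (position 13) -> position (13-13) mod 26 = 0 -> A
  H (position 7) -> position (7-13) mod 26 = 20 -> U
  Y (position 24) -> position (24-13) mod 26 = 11 -> L
  G (position 6) -> position (6-13) mod 26 = 19 -> T
Decrypted message: VAULT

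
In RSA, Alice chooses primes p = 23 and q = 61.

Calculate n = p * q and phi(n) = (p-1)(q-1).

Step 1: n = p * q = 23 * 61 = 1403.
Step 2: phi(n) = (p-1)(q-1) = 22 * 60 = 1320.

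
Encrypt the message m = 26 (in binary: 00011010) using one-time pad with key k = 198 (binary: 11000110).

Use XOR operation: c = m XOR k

Step 1: Write out the XOR operation bit by bit:
  Message: 00011010
  Key:     11000110
  XOR:     11011100
Step 2: Convert to decimal: 11011100 = 220.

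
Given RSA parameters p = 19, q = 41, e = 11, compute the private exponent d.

Step 1: n = 19 * 41 = 779.
Step 2: phi(n) = 18 * 40 = 720.
Step 3: Find d such that 11 * d = 1 (mod 720).
Step 4: d = 11^(-1) mod 720 = 131.
Verification: 11 * 131 = 1441 = 2 * 720 + 1.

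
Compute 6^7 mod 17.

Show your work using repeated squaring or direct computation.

Step 1: Compute 6^7 mod 17 step by step, reducing modulo 17 at each step.
  6^1 mod 17 = 6
  6^2 mod 17 = (6 * 6) mod 17 = 2
  6^3 mod 17 = (2 * 6) mod 17 = 12
  6^4 mod 17 = (12 * 6) mod 17 = 4
  6^5 mod 17 = (4 * 6) mod 17 = 7
  6^6 mod 17 = (7 * 6) mod 17 = 8
  6^7 mod 17 = (8 * 6) mod 17 = 14
Step 2: Result = 14.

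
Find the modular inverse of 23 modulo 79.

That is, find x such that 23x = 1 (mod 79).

Step 1: We need x such that 23 * x = 1 (mod 79).
Step 2: Using the extended Euclidean algorithm or trial:
  23 * 55 = 1265 = 16 * 79 + 1.
Step 3: Since 1265 mod 79 = 1, the inverse is x = 55.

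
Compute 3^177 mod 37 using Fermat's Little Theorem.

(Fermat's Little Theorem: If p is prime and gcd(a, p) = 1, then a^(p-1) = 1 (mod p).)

Step 1: Since 37 is prime, by Fermat's Little Theorem: 3^36 = 1 (mod 37).
Step 2: Reduce exponent: 177 mod 36 = 33.
Step 3: So 3^177 = 3^33 (mod 37).
Step 4: 3^33 mod 37 = 11.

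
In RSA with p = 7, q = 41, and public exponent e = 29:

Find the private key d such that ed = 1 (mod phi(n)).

Step 1: n = 7 * 41 = 287.
Step 2: phi(n) = 6 * 40 = 240.
Step 3: Find d such that 29 * d = 1 (mod 240).
Step 4: d = 29^(-1) mod 240 = 149.
Verification: 29 * 149 = 4321 = 18 * 240 + 1.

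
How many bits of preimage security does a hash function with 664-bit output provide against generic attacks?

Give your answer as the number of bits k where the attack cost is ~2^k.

Step 1: The hash has a 664-bit output.
Step 2: Preimage resistance means: given a digest h(x), it should be infeasible to find any input that hashes to it.
With a 664-bit output there are 2^664 possible digests, so a generic brute-force preimage search costs about 2^664 evaluations.
Step 3: Security level = 664 bits.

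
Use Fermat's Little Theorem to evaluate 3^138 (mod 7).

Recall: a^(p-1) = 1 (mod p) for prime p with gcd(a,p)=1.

Step 1: Since 7 is prime, by Fermat's Little Theorem: 3^6 = 1 (mod 7).
Step 2: Reduce exponent: 138 mod 6 = 0.
Step 3: So 3^138 = 3^0 (mod 7).
Step 4: 3^0 mod 7 = 1.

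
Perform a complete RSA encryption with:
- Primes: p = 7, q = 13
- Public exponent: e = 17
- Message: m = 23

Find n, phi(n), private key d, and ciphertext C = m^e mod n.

Step 1: n = 7 * 13 = 91.
Step 2: phi(n) = (7-1)(13-1) = 6 * 12 = 72.
Step 3: Find d = 17^(-1) mod 72 = 17.
  Verify: 17 * 17 = 289 = 1 (mod 72).
Step 4: C = 23^17 mod 91 = 4.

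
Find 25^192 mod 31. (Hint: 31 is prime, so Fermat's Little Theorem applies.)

Step 1: Since 31 is prime, by Fermat's Little Theorem: 25^30 = 1 (mod 31).
Step 2: Reduce exponent: 192 mod 30 = 12.
Step 3: So 25^192 = 25^12 (mod 31).
Step 4: 25^12 mod 31 = 1.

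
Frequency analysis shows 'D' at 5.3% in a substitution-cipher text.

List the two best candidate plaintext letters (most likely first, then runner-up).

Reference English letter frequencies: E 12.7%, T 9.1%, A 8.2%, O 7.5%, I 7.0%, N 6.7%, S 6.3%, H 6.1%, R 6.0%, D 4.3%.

Step 1: Observed frequency of 'D' is 5.3%.
Step 2: Compute distances to each reference frequency and sort:
  R (6.0%): difference = 0.7% <-- BEST
  H (6.1%): difference = 0.8% <-- RUNNER-UP
  S (6.3%): difference = 1.0%
  D (4.3%): difference = 1.0%
  N (6.7%): difference = 1.4%
Step 3: Most likely is 'R' (6.0%, diff 0.7%); second most likely is 'H' (6.1%, diff 0.8%).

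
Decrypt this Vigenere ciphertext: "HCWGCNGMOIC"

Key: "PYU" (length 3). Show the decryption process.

Step 1: Key 'PYU' has length 3. Extended key: PYUPYUPYUPY
Step 2: Decrypt each position:
  H(7) - P(15) = 18 = S
  C(2) - Y(24) = 4 = E
  W(22) - U(20) = 2 = C
  G(6) - P(15) = 17 = R
  C(2) - Y(24) = 4 = E
  N(13) - U(20) = 19 = T
  G(6) - P(15) = 17 = R
  M(12) - Y(24) = 14 = O
  O(14) - U(20) = 20 = U
  I(8) - P(15) = 19 = T
  C(2) - Y(24) = 4 = E
Plaintext: SECRETROUTE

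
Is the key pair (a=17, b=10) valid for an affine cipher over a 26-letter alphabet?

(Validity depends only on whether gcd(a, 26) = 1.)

Step 1: Compute gcd(17, 26).
Step 2: gcd(17, 26) = 1.
Since gcd = 1, 17 is coprime with 26, so it is a valid key.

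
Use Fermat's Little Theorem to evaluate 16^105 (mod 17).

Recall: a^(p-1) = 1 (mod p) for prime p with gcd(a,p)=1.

Step 1: Since 17 is prime, by Fermat's Little Theorem: 16^16 = 1 (mod 17).
Step 2: Reduce exponent: 105 mod 16 = 9.
Step 3: So 16^105 = 16^9 (mod 17).
Step 4: 16^9 mod 17 = 16.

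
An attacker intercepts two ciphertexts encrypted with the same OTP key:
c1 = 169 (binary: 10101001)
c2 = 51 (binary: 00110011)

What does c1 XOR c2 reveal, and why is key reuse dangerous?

Step 1: c1 XOR c2 = (m1 XOR k) XOR (m2 XOR k).
Step 2: By XOR associativity/commutativity: = m1 XOR m2 XOR k XOR k = m1 XOR m2.
Step 3: 10101001 XOR 00110011 = 10011010 = 154.
Step 4: The key cancels out! An attacker learns m1 XOR m2 = 154, revealing the relationship between plaintexts.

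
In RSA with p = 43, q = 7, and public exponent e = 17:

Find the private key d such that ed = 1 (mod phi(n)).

Step 1: n = 43 * 7 = 301.
Step 2: phi(n) = 42 * 6 = 252.
Step 3: Find d such that 17 * d = 1 (mod 252).
Step 4: d = 17^(-1) mod 252 = 89.
Verification: 17 * 89 = 1513 = 6 * 252 + 1.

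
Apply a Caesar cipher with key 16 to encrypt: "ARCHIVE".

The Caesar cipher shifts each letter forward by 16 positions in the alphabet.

Step 1: For each letter, shift forward by 16 positions (mod 26).
  A (position 0) -> position (0+16) mod 26 = 16 -> Q
  R (position 17) -> position (17+16) mod 26 = 7 -> H
  C (position 2) -> position (2+16) mod 26 = 18 -> S
  H (position 7) -> position (7+16) mod 26 = 23 -> X
  I (position 8) -> position (8+16) mod 26 = 24 -> Y
  V (position 21) -> position (21+16) mod 26 = 11 -> L
  E (position 4) -> position (4+16) mod 26 = 20 -> U
Result: QHSXYLU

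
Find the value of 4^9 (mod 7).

Step 1: Compute 4^9 mod 7 step by step, reducing modulo 7 at each step.
  4^1 mod 7 = 4
  4^2 mod 7 = (4 * 4) mod 7 = 2
  4^3 mod 7 = (2 * 4) mod 7 = 1
  4^4 mod 7 = (1 * 4) mod 7 = 4
  4^5 mod 7 = (4 * 4) mod 7 = 2
  4^6 mod 7 = (2 * 4) mod 7 = 1
  4^7 mod 7 = (1 * 4) mod 7 = 4
  4^8 mod 7 = (4 * 4) mod 7 = 2
  4^9 mod 7 = (2 * 4) mod 7 = 1
Step 2: Result = 1.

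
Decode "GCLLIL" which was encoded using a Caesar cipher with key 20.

Step 1: Reverse the shift by subtracting 20 from each letter position.
  G (position 6) -> position (6-20) mod 26 = 12 -> M
  C (position 2) -> position (2-20) mod 26 = 8 -> I
  L (position 11) -> position (11-20) mod 26 = 17 -> R
  L (position 11) -> position (11-20) mod 26 = 17 -> R
  I (position 8) -> position (8-20) mod 26 = 14 -> O
  L (position 11) -> position (11-20) mod 26 = 17 -> R
Decrypted message: MIRROR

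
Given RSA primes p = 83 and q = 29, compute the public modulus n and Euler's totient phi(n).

Step 1: n = p * q = 83 * 29 = 2407.
Step 2: phi(n) = (p-1)(q-1) = 82 * 28 = 2296.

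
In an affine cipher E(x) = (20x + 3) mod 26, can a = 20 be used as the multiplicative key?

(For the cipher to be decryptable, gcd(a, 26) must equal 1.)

Step 1: Compute gcd(20, 26).
Step 2: gcd(20, 26) = 2.
Since gcd = 2 != 1, 20 shares a common factor with 26, so it cannot be used.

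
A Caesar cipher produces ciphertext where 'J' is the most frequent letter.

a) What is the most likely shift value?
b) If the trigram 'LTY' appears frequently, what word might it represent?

Step 1: In English, 'E' is the most frequent letter (12.7%).
Step 2: The most frequent ciphertext letter is 'J' (position 9).
Step 3: Shift = (9 - 4) mod 26 = 5.
Step 4: Decrypt 'LTY' by shifting back 5:
  L -> G
  T -> O
  Y -> T
Step 5: 'LTY' decrypts to 'GOT'.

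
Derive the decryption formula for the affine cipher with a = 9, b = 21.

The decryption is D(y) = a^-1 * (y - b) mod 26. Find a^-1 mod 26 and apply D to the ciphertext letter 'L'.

Step 1: Find a^-1, the modular inverse of 9 mod 26.
Step 2: We need 9 * a^-1 = 1 (mod 26).
Step 3: 9 * 3 = 27 = 1 * 26 + 1, so a^-1 = 3.
Step 4: D(y) = 3(y - 21) mod 26.
Step 5: Apply to 'L' (y = 11): D(11) = 3 * (11 - 21) mod 26 = 3 * -10 mod 26 = 22 -> 'W'.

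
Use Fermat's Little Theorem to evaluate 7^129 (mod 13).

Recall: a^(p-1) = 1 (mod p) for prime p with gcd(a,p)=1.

Step 1: Since 13 is prime, by Fermat's Little Theorem: 7^12 = 1 (mod 13).
Step 2: Reduce exponent: 129 mod 12 = 9.
Step 3: So 7^129 = 7^9 (mod 13).
Step 4: 7^9 mod 13 = 8.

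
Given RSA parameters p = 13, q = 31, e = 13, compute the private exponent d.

Step 1: n = 13 * 31 = 403.
Step 2: phi(n) = 12 * 30 = 360.
Step 3: Find d such that 13 * d = 1 (mod 360).
Step 4: d = 13^(-1) mod 360 = 277.
Verification: 13 * 277 = 3601 = 10 * 360 + 1.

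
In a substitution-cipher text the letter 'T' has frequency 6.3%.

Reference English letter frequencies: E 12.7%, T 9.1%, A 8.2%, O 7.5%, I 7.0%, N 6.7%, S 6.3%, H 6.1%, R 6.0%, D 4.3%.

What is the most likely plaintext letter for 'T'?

Step 1: The observed frequency is 6.3%.
Step 2: Compare with English frequencies:
  E: 12.7% (difference: 6.4%)
  T: 9.1% (difference: 2.8%)
  A: 8.2% (difference: 1.9%)
  O: 7.5% (difference: 1.2%)
  I: 7.0% (difference: 0.7%)
  N: 6.7% (difference: 0.4%)
  S: 6.3% (difference: 0.0%) <-- closest
  H: 6.1% (difference: 0.2%)
  R: 6.0% (difference: 0.3%)
  D: 4.3% (difference: 2.0%)
Step 3: 'T' most likely represents 'S' (frequency 6.3%).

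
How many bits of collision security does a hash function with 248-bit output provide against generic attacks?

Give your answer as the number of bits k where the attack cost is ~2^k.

Step 1: The hash has a 248-bit output.
Step 2: Collision resistance means it should be infeasible to find any x != y with h(x) = h(y).
By the birthday bound, a generic collision search succeeds after about sqrt(2^248) = 2^(248/2) = 2^124 evaluations.
Step 3: Security level = 124 bits.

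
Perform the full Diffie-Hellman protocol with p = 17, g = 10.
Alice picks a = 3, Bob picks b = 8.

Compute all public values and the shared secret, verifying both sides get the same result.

Step 1: A = g^a mod p = 10^3 mod 17 = 14.
Step 2: B = g^b mod p = 10^8 mod 17 = 16.
Step 3: Alice computes s = B^a mod p = 16^3 mod 17 = 16.
Step 4: Bob computes s = A^b mod p = 14^8 mod 17 = 16.
Both sides agree: shared secret = 16.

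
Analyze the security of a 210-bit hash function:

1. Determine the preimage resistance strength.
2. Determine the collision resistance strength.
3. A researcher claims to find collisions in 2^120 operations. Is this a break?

Step 1: Preimage resistance requires brute-force of 2^210 operations.
Step 2: Collision resistance (birthday bound) = 2^(210/2) = 2^105.
Step 3: The claimed attack costs 2^120 operations.
Step 4: Since 2^120 >= 2^105, the claimed attack is no faster than the generic birthday attack, so this does not break collision resistance.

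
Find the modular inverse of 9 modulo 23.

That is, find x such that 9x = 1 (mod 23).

Step 1: We need x such that 9 * x = 1 (mod 23).
Step 2: Using the extended Euclidean algorithm or trial:
  9 * 18 = 162 = 7 * 23 + 1.
Step 3: Since 162 mod 23 = 1, the inverse is x = 18.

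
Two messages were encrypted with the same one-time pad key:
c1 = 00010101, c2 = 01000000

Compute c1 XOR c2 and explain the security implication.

Step 1: c1 XOR c2 = (m1 XOR k) XOR (m2 XOR k).
Step 2: By XOR associativity/commutativity: = m1 XOR m2 XOR k XOR k = m1 XOR m2.
Step 3: 00010101 XOR 01000000 = 01010101 = 85.
Step 4: The key cancels out! An attacker learns m1 XOR m2 = 85, revealing the relationship between plaintexts.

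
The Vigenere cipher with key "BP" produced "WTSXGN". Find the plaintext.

Step 1: Extend key: BPBPBP
Step 2: Decrypt each letter (c - k) mod 26:
  W(22) - B(1) = (22-1) mod 26 = 21 = V
  T(19) - P(15) = (19-15) mod 26 = 4 = E
  S(18) - B(1) = (18-1) mod 26 = 17 = R
  X(23) - P(15) = (23-15) mod 26 = 8 = I
  G(6) - B(1) = (6-1) mod 26 = 5 = F
  N(13) - P(15) = (13-15) mod 26 = 24 = Y
Plaintext: VERIFY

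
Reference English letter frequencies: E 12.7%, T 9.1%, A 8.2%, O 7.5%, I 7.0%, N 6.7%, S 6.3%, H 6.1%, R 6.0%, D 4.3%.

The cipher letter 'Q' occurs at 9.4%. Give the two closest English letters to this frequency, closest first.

Step 1: Observed frequency of 'Q' is 9.4%.
Step 2: Compute distances to each reference frequency and sort:
  T (9.1%): difference = 0.3% <-- BEST
  A (8.2%): difference = 1.2% <-- RUNNER-UP
  O (7.5%): difference = 1.9%
  I (7.0%): difference = 2.4%
  N (6.7%): difference = 2.7%
Step 3: Most likely is 'T' (9.1%, diff 0.3%); second most likely is 'A' (8.2%, diff 1.2%).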